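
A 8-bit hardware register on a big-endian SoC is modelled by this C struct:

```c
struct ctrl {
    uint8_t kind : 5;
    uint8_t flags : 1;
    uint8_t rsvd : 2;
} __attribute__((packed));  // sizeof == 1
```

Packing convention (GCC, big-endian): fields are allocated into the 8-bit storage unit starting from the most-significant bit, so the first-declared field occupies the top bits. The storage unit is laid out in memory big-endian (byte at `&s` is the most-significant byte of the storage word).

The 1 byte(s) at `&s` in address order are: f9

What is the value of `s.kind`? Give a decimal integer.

[0]=0xf9 (big-endian) → word 0xf9
kind:5 @ bit 3 → (0xf9>>3)&0x1f = 0x1f  ←
flags:1 @ bit 2 → (0xf9>>2)&0x1 = 0x0
rsvd:2 @ bit 0 → (0xf9>>0)&0x3 = 0x1

31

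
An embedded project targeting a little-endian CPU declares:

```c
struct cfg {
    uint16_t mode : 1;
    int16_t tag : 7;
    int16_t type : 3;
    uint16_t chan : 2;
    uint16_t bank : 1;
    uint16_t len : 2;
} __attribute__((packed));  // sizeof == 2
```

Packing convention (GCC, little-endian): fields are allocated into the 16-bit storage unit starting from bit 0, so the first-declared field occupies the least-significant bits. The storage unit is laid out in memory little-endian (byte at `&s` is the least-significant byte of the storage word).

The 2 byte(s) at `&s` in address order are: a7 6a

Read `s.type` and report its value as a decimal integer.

2

[0]=0xa7 [1]=0x6a (little-endian) → word 0x6aa7
mode:1 @ bit 0 → (0x6aa7>>0)&0x1 = 0x1
tag:7 @ bit 1 → (0x6aa7>>1)&0x7f = 0x53
type:3 @ bit 8 → (0x6aa7>>8)&0x7 = 0x2  ←
chan:2 @ bit 11 → (0x6aa7>>11)&0x3 = 0x1
bank:1 @ bit 13 → (0x6aa7>>13)&0x1 = 0x1
len:2 @ bit 14 → (0x6aa7>>14)&0x3 = 0x1
type signed 3b, MSB=0: value = 2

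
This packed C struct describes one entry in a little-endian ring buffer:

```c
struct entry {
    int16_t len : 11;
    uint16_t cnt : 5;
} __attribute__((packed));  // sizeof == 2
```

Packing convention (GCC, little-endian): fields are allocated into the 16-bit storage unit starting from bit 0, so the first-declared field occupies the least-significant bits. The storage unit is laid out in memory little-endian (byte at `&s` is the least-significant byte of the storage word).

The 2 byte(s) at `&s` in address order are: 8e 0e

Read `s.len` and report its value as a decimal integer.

-370

[0]=0x8e [1]=0x0e (little-endian) → word 0x0e8e
len [0+:11] = (word>>0) & 0x7ff = 1678  ←
cnt [11+:5] = (word>>11) & 0x1f = 1
len signed 11b, MSB=1: 1678 - 2048 = -370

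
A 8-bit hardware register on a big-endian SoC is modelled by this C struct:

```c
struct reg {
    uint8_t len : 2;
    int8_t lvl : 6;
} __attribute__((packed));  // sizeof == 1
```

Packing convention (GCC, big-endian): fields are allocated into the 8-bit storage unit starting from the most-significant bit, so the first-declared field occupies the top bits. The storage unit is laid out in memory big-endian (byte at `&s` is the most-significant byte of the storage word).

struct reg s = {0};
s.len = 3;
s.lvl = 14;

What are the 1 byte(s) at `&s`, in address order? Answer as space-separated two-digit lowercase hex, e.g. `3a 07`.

ce

len:2 = 3 → 0x3 << 6 → word 0xc0
lvl:6 = 14 → 0xe << 0 → word 0xce
word = 0xce → big-endian bytes:
  [0]=0xce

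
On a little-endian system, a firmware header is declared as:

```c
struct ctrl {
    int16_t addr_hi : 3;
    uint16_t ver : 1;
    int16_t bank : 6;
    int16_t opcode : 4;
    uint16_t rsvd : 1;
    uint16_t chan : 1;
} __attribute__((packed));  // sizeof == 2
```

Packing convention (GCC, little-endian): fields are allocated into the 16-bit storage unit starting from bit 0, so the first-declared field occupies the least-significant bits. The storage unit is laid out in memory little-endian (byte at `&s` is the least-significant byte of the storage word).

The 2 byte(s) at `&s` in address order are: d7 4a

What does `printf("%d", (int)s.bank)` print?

[0]=0xd7 [1]=0x4a (little-endian) → word 0x4ad7
addr_hi:3 @ bit 0 → (0x4ad7>>0)&0x7 = 0x7
ver:1 @ bit 3 → (0x4ad7>>3)&0x1 = 0x0
bank:6 @ bit 4 → (0x4ad7>>4)&0x3f = 0x2d  ←
opcode:4 @ bit 10 → (0x4ad7>>10)&0xf = 0x2
rsvd:1 @ bit 14 → (0x4ad7>>14)&0x1 = 0x1
chan:1 @ bit 15 → (0x4ad7>>15)&0x1 = 0x0
bank signed 6b, MSB=1: 45 - 64 = -19

-19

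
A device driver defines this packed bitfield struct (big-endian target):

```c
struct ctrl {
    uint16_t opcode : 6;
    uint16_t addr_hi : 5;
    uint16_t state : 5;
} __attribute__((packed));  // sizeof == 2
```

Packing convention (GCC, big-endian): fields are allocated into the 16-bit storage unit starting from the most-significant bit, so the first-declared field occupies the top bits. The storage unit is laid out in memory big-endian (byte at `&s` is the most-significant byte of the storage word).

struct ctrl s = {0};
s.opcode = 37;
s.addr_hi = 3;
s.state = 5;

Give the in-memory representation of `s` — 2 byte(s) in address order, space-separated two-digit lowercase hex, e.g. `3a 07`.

opcode:6 = 37 → 0x25 << 10 → word 0x9400
addr_hi:5 = 3 → 0x3 << 5 → word 0x9460
state:5 = 5 → 0x5 << 0 → word 0x9465
word = 0x9465 → big-endian bytes:
  [0]=0x94  [1]=0x65

94 65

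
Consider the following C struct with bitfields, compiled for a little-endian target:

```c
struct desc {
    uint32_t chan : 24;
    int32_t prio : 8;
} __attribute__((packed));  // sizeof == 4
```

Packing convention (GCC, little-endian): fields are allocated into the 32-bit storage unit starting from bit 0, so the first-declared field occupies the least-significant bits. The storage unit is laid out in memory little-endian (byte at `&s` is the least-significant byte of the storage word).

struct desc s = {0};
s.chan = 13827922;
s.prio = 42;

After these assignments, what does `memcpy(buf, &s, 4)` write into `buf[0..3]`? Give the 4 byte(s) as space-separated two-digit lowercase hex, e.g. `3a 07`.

[0+:24] chan=13827922 & 0xffffff = 0xd2ff52; word=0x00d2ff52
[24+:8] prio=42 & 0xff = 0x2a; word=0x2ad2ff52
word = 0x2ad2ff52 → little-endian bytes:
  [0]=0x52  [1]=0xff  [2]=0xd2  [3]=0x2a

52 ff d2 2a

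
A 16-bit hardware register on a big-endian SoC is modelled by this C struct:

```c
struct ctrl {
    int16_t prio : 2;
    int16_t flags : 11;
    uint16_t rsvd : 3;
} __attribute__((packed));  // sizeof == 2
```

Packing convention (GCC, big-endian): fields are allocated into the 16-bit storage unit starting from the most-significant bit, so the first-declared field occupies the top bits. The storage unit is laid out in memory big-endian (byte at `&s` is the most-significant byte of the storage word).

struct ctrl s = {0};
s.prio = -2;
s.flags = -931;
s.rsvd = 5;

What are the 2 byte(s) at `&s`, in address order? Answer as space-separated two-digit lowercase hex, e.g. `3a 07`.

a2 ed

[14+:2] prio=-2 & 0x3 = 0x2; word=0x8000
[3+:11] flags=-931 & 0x7ff = 0x45d; word=0xa2e8
[0+:3] rsvd=5 & 0x7 = 0x5; word=0xa2ed
word = 0xa2ed → big-endian bytes:
  [0]=0xa2  [1]=0xed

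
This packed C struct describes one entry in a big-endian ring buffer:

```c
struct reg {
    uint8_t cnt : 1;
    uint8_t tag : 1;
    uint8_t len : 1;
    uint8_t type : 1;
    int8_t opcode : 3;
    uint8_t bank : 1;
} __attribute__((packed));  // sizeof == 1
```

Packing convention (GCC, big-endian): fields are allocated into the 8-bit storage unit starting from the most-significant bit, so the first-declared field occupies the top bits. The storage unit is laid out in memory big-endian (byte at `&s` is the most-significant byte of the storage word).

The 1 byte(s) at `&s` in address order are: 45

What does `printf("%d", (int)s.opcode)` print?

2

[0]=0x45 (big-endian) → word 0x45
cnt [7+:1] = (word>>7) & 0x1 = 0
tag [6+:1] = (word>>6) & 0x1 = 1
len [5+:1] = (word>>5) & 0x1 = 0
type [4+:1] = (word>>4) & 0x1 = 0
opcode [1+:3] = (word>>1) & 0x7 = 2  ←
bank [0+:1] = (word>>0) & 0x1 = 1
opcode signed 3b, MSB=0: value = 2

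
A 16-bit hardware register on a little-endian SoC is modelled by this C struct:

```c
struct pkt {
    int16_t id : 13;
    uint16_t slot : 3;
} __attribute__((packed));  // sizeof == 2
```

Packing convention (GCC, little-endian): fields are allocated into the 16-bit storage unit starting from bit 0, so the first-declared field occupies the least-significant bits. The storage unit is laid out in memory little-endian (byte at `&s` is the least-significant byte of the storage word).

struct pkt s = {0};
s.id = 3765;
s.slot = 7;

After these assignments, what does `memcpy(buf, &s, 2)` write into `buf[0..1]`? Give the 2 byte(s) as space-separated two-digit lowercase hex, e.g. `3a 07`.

b5 ee

id (13b) val=3765 bits=0xeb5 at bit 0: 0x0eb5
slot (3b) val=7 bits=0x7 at bit 13: 0xeeb5
word = 0xeeb5 → little-endian bytes:
  [0]=0xb5  [1]=0xee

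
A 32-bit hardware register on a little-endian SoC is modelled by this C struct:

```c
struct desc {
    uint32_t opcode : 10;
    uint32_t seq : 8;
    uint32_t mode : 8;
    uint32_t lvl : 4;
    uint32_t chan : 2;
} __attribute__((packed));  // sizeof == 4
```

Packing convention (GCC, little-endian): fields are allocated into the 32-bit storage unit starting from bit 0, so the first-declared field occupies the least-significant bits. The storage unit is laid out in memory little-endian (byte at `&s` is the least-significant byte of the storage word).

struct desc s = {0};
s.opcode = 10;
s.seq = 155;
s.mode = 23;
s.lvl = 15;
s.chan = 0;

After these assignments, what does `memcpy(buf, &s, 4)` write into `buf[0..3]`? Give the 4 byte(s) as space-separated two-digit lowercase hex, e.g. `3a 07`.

0a 6c 5e 3c

opcode (10b) val=10 bits=0xa at bit 0: 0x0000000a
seq (8b) val=155 bits=0x9b at bit 10: 0x00026c0a
mode (8b) val=23 bits=0x17 at bit 18: 0x005e6c0a
lvl (4b) val=15 bits=0xf at bit 26: 0x3c5e6c0a
chan (2b) val=0 bits=0x0 at bit 30: 0x3c5e6c0a
word = 0x3c5e6c0a → little-endian bytes:
  [0]=0x0a  [1]=0x6c  [2]=0x5e  [3]=0x3c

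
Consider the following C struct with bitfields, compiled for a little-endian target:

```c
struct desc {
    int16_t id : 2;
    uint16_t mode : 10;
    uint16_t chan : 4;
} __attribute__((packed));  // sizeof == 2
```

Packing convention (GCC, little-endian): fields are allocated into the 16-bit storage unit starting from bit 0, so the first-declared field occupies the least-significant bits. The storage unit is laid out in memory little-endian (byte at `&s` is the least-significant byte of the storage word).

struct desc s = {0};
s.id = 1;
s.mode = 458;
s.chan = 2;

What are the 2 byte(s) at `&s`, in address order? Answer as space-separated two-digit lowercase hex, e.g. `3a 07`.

29 27

id:2 = 1 → 0x1 << 0 → word 0x0001
mode:10 = 458 → 0x1ca << 2 → word 0x0729
chan:4 = 2 → 0x2 << 12 → word 0x2729
word = 0x2729 → little-endian bytes:
  [0]=0x29  [1]=0x27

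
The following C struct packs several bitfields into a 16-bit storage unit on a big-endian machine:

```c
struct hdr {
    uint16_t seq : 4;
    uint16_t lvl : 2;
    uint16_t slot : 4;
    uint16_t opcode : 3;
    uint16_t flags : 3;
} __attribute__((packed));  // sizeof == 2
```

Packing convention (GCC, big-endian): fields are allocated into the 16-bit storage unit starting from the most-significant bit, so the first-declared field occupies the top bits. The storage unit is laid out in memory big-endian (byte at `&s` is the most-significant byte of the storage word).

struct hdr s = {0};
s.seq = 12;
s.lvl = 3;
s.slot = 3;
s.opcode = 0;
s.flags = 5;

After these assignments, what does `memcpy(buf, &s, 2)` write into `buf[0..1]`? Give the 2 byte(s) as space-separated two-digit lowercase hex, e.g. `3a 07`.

[12+:4] seq=12 & 0xf = 0xc; word=0xc000
[10+:2] lvl=3 & 0x3 = 0x3; word=0xcc00
[6+:4] slot=3 & 0xf = 0x3; word=0xccc0
[3+:3] opcode=0 & 0x7 = 0x0; word=0xccc0
[0+:3] flags=5 & 0x7 = 0x5; word=0xccc5
word = 0xccc5 → big-endian bytes:
  [0]=0xcc  [1]=0xc5

cc c5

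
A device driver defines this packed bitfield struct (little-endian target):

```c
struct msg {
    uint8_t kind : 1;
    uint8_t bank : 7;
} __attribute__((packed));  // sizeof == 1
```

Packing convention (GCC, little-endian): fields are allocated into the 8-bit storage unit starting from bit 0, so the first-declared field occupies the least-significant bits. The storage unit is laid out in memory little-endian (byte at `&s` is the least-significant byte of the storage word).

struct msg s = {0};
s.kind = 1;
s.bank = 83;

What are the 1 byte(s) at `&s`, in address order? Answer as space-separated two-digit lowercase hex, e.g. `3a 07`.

kind (1b) val=1 bits=0x1 at bit 0: 0x01
bank (7b) val=83 bits=0x53 at bit 1: 0xa7
word = 0xa7 → little-endian bytes:
  [0]=0xa7

a7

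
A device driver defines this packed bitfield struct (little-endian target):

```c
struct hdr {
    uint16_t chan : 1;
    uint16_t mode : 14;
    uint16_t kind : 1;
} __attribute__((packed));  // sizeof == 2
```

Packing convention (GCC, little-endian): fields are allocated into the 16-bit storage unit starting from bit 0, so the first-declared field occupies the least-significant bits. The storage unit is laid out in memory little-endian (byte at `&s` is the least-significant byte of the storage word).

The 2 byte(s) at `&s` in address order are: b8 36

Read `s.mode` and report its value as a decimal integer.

7004

[0]=0xb8 [1]=0x36 (little-endian) → word 0x36b8
chan [0+:1] = (word>>0) & 0x1 = 0
mode [1+:14] = (word>>1) & 0x3fff = 7004  ←
kind [15+:1] = (word>>15) & 0x1 = 0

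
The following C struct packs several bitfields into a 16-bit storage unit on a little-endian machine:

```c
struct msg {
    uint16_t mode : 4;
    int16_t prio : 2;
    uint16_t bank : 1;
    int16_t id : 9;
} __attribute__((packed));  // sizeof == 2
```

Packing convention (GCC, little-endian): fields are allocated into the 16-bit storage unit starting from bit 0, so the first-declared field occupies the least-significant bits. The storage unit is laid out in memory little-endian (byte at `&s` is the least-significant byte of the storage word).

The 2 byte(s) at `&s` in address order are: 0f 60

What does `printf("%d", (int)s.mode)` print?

[0]=0x0f [1]=0x60 (little-endian) → word 0x600f
mode [0+:4] = (word>>0) & 0xf = 15  ←
prio [4+:2] = (word>>4) & 0x3 = 0
bank [6+:1] = (word>>6) & 0x1 = 0
id [7+:9] = (word>>7) & 0x1ff = 192

15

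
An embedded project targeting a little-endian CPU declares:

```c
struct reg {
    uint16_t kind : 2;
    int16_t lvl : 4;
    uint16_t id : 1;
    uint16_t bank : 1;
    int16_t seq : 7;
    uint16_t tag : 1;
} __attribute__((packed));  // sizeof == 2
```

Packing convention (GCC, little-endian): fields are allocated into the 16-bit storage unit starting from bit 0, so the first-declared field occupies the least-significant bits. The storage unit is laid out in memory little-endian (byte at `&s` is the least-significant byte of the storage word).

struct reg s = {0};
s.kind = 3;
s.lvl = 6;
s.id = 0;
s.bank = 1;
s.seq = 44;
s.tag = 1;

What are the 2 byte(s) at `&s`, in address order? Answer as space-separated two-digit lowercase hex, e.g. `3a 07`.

9b ac

kind:2 = 3 → 0x3 << 0 → word 0x0003
lvl:4 = 6 → 0x6 << 2 → word 0x001b
id:1 = 0 → 0x0 << 6 → word 0x001b
bank:1 = 1 → 0x1 << 7 → word 0x009b
seq:7 = 44 → 0x2c << 8 → word 0x2c9b
tag:1 = 1 → 0x1 << 15 → word 0xac9b
word = 0xac9b → little-endian bytes:
  [0]=0x9b  [1]=0xac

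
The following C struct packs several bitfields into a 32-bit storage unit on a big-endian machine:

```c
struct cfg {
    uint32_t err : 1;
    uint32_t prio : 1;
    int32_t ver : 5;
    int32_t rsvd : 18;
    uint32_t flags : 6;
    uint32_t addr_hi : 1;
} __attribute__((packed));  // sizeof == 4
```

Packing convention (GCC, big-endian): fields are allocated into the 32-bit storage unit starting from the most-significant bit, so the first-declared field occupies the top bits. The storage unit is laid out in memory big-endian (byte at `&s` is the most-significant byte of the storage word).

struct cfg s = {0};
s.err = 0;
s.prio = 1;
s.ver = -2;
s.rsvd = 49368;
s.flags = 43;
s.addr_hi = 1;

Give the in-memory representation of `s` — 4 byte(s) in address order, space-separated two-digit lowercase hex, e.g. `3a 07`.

err (1b) val=0 bits=0x0 at bit 31: 0x00000000
prio (1b) val=1 bits=0x1 at bit 30: 0x40000000
ver (5b) val=-2 bits=0x1e at bit 25: 0x7c000000
rsvd (18b) val=49368 bits=0xc0d8 at bit 7: 0x7c606c00
flags (6b) val=43 bits=0x2b at bit 1: 0x7c606c56
addr_hi (1b) val=1 bits=0x1 at bit 0: 0x7c606c57
word = 0x7c606c57 → big-endian bytes:
  [0]=0x7c  [1]=0x60  [2]=0x6c  [3]=0x57

7c 60 6c 57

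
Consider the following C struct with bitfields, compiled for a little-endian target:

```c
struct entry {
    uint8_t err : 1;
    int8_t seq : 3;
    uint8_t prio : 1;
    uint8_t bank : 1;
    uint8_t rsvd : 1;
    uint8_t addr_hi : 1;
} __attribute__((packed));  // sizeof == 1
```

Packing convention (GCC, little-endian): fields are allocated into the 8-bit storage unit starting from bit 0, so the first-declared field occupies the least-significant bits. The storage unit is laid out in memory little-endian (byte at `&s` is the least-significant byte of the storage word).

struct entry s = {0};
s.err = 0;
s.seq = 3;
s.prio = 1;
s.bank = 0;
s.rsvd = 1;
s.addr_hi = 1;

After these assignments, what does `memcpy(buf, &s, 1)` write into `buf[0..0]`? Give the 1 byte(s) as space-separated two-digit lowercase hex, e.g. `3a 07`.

d6

err (1b) val=0 bits=0x0 at bit 0: 0x00
seq (3b) val=3 bits=0x3 at bit 1: 0x06
prio (1b) val=1 bits=0x1 at bit 4: 0x16
bank (1b) val=0 bits=0x0 at bit 5: 0x16
rsvd (1b) val=1 bits=0x1 at bit 6: 0x56
addr_hi (1b) val=1 bits=0x1 at bit 7: 0xd6
word = 0xd6 → little-endian bytes:
  [0]=0xd6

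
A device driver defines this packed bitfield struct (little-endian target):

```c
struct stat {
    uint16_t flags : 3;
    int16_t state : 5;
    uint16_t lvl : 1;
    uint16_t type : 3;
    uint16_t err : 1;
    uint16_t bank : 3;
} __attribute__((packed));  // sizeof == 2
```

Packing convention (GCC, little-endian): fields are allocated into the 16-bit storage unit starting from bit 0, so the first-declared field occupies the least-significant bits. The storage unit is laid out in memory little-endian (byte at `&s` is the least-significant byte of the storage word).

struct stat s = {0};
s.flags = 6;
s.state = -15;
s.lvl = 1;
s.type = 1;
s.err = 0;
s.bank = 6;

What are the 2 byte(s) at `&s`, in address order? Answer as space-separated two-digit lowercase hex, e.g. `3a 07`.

flags:3 = 6 → 0x6 << 0 → word 0x0006
state:5 = -15 → 0x11 << 3 → word 0x008e
lvl:1 = 1 → 0x1 << 8 → word 0x018e
type:3 = 1 → 0x1 << 9 → word 0x038e
err:1 = 0 → 0x0 << 12 → word 0x038e
bank:3 = 6 → 0x6 << 13 → word 0xc38e
word = 0xc38e → little-endian bytes:
  [0]=0x8e  [1]=0xc3

8e c3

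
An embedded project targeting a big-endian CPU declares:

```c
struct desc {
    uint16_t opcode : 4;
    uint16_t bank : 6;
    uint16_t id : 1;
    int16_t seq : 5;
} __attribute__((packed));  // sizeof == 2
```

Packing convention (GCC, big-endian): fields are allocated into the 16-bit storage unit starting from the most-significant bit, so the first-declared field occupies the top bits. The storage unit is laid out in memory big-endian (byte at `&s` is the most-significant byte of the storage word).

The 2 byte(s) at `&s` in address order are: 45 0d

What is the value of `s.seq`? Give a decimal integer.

[0]=0x45 [1]=0x0d (big-endian) → word 0x450d
opcode [12+:4] = (word>>12) & 0xf = 4
bank [6+:6] = (word>>6) & 0x3f = 20
id [5+:1] = (word>>5) & 0x1 = 0
seq [0+:5] = (word>>0) & 0x1f = 13  ←
seq signed 5b, MSB=0: value = 13

13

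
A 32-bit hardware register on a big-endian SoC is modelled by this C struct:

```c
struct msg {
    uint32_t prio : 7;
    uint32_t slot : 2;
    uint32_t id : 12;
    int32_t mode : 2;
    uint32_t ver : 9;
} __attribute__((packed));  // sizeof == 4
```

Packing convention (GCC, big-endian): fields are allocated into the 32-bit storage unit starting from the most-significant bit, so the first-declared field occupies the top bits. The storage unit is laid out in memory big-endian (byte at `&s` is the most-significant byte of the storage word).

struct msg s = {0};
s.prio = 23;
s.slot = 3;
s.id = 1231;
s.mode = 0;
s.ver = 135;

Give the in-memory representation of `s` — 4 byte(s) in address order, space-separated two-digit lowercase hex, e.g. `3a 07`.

prio (7b) val=23 bits=0x17 at bit 25: 0x2e000000
slot (2b) val=3 bits=0x3 at bit 23: 0x2f800000
id (12b) val=1231 bits=0x4cf at bit 11: 0x2fa67800
mode (2b) val=0 bits=0x0 at bit 9: 0x2fa67800
ver (9b) val=135 bits=0x87 at bit 0: 0x2fa67887
word = 0x2fa67887 → big-endian bytes:
  [0]=0x2f  [1]=0xa6  [2]=0x78  [3]=0x87

2f a6 78 87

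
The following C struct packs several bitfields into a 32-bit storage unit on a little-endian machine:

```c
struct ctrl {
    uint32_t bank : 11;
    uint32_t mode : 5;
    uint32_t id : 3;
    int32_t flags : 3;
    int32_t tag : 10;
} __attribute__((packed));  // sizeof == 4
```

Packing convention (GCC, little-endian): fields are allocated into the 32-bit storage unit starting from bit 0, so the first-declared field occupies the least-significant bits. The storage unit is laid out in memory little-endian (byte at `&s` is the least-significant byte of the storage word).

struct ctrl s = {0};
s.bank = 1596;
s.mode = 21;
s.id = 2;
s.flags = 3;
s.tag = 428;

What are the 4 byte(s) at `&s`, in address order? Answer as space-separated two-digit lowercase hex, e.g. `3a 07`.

bank (11b) val=1596 bits=0x63c at bit 0: 0x0000063c
mode (5b) val=21 bits=0x15 at bit 11: 0x0000ae3c
id (3b) val=2 bits=0x2 at bit 16: 0x0002ae3c
flags (3b) val=3 bits=0x3 at bit 19: 0x001aae3c
tag (10b) val=428 bits=0x1ac at bit 22: 0x6b1aae3c
word = 0x6b1aae3c → little-endian bytes:
  [0]=0x3c  [1]=0xae  [2]=0x1a  [3]=0x6b

3c ae 1a 6b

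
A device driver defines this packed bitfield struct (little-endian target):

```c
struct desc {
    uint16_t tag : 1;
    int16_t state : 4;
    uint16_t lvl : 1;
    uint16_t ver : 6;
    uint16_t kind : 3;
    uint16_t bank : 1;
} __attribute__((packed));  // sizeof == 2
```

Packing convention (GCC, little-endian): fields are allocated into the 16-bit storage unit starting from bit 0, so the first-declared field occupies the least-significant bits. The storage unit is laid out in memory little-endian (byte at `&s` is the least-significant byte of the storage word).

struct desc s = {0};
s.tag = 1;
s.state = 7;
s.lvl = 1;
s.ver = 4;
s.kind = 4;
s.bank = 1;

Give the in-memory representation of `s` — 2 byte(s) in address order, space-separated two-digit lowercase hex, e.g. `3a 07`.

[0+:1] tag=1 & 0x1 = 0x1; word=0x0001
[1+:4] state=7 & 0xf = 0x7; word=0x000f
[5+:1] lvl=1 & 0x1 = 0x1; word=0x002f
[6+:6] ver=4 & 0x3f = 0x4; word=0x012f
[12+:3] kind=4 & 0x7 = 0x4; word=0x412f
[15+:1] bank=1 & 0x1 = 0x1; word=0xc12f
word = 0xc12f → little-endian bytes:
  [0]=0x2f  [1]=0xc1

2f c1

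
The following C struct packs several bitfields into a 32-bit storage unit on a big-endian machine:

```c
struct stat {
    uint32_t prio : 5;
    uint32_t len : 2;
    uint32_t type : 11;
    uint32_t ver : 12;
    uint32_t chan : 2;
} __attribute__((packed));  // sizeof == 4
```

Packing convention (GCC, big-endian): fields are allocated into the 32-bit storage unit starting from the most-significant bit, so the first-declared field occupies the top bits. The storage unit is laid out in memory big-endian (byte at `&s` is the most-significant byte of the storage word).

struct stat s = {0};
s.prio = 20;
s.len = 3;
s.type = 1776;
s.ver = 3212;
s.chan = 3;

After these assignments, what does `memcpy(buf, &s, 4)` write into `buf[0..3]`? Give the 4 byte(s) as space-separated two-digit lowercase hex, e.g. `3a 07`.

a7 bc 32 33

prio:5 = 20 → 0x14 << 27 → word 0xa0000000
len:2 = 3 → 0x3 << 25 → word 0xa6000000
type:11 = 1776 → 0x6f0 << 14 → word 0xa7bc0000
ver:12 = 3212 → 0xc8c << 2 → word 0xa7bc3230
chan:2 = 3 → 0x3 << 0 → word 0xa7bc3233
word = 0xa7bc3233 → big-endian bytes:
  [0]=0xa7  [1]=0xbc  [2]=0x32  [3]=0x33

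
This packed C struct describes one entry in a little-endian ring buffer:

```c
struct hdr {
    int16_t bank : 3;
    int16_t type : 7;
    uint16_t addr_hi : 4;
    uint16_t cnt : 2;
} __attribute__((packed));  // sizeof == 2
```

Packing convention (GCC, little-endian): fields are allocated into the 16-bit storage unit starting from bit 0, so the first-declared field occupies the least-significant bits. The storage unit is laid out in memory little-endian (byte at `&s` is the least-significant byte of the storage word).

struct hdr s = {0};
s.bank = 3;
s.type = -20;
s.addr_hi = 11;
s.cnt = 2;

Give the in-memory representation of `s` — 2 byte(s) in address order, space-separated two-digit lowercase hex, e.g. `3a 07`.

63 af

[0+:3] bank=3 & 0x7 = 0x3; word=0x0003
[3+:7] type=-20 & 0x7f = 0x6c; word=0x0363
[10+:4] addr_hi=11 & 0xf = 0xb; word=0x2f63
[14+:2] cnt=2 & 0x3 = 0x2; word=0xaf63
word = 0xaf63 → little-endian bytes:
  [0]=0x63  [1]=0xaf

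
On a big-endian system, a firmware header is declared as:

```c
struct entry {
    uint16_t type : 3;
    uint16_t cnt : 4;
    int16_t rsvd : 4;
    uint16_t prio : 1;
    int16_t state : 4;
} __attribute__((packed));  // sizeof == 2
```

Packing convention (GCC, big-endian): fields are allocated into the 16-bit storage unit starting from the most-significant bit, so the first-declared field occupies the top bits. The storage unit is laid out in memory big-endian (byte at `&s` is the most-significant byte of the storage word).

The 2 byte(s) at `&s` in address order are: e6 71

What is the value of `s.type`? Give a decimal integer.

[0]=0xe6 [1]=0x71 (big-endian) → word 0xe671
type [13+:3] = (word>>13) & 0x7 = 7  ←
cnt [9+:4] = (word>>9) & 0xf = 3
rsvd [5+:4] = (word>>5) & 0xf = 3
prio [4+:1] = (word>>4) & 0x1 = 1
state [0+:4] = (word>>0) & 0xf = 1

7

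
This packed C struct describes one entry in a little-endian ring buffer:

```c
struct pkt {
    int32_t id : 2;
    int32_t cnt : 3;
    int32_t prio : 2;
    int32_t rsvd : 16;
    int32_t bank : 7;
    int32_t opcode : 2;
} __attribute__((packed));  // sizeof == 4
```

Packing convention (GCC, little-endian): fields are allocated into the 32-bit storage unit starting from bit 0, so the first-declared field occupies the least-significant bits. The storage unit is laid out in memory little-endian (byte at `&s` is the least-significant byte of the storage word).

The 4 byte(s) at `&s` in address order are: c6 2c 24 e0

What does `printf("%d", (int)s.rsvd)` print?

[0]=0xc6 [1]=0x2c [2]=0x24 [3]=0xe0 (little-endian) → word 0xe0242cc6
id:2 @ bit 0 → (0xe0242cc6>>0)&0x3 = 0x2
cnt:3 @ bit 2 → (0xe0242cc6>>2)&0x7 = 0x1
prio:2 @ bit 5 → (0xe0242cc6>>5)&0x3 = 0x2
rsvd:16 @ bit 7 → (0xe0242cc6>>7)&0xffff = 0x4859  ←
bank:7 @ bit 23 → (0xe0242cc6>>23)&0x7f = 0x40
opcode:2 @ bit 30 → (0xe0242cc6>>30)&0x3 = 0x3
rsvd signed 16b, MSB=0: value = 18521

18521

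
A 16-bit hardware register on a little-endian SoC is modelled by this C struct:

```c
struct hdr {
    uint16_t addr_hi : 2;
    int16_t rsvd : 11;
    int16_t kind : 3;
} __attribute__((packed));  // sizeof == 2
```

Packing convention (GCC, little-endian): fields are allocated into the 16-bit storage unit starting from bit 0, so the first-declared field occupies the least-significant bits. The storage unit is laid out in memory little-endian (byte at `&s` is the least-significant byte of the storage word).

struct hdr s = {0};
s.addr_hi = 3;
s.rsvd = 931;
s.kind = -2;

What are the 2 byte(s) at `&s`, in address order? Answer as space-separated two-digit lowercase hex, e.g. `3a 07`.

8f ce

addr_hi:2 = 3 → 0x3 << 0 → word 0x0003
rsvd:11 = 931 → 0x3a3 << 2 → word 0x0e8f
kind:3 = -2 → 0x6 << 13 → word 0xce8f
word = 0xce8f → little-endian bytes:
  [0]=0x8f  [1]=0xce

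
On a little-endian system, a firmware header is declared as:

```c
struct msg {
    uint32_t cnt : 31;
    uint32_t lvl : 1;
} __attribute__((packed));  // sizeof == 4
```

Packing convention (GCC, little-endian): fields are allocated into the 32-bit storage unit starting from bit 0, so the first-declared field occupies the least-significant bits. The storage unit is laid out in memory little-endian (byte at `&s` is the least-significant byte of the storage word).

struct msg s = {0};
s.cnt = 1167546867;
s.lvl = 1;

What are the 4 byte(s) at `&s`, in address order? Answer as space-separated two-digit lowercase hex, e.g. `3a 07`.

cnt:31 = 1167546867 → 0x459759f3 << 0 → word 0x459759f3
lvl:1 = 1 → 0x1 << 31 → word 0xc59759f3
word = 0xc59759f3 → little-endian bytes:
  [0]=0xf3  [1]=0x59  [2]=0x97  [3]=0xc5

f3 59 97 c5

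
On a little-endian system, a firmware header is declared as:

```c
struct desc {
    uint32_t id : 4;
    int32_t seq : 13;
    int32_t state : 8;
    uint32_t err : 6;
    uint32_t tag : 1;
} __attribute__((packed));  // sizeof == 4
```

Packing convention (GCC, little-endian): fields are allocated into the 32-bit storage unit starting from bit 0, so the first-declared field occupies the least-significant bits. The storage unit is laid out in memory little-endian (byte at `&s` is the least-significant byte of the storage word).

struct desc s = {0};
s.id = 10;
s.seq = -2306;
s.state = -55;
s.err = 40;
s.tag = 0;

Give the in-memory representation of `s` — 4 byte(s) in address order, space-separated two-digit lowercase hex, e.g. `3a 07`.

ea 6f 93 51

id (4b) val=10 bits=0xa at bit 0: 0x0000000a
seq (13b) val=-2306 bits=0x16fe at bit 4: 0x00016fea
state (8b) val=-55 bits=0xc9 at bit 17: 0x01936fea
err (6b) val=40 bits=0x28 at bit 25: 0x51936fea
tag (1b) val=0 bits=0x0 at bit 31: 0x51936fea
word = 0x51936fea → little-endian bytes:
  [0]=0xea  [1]=0x6f  [2]=0x93  [3]=0x51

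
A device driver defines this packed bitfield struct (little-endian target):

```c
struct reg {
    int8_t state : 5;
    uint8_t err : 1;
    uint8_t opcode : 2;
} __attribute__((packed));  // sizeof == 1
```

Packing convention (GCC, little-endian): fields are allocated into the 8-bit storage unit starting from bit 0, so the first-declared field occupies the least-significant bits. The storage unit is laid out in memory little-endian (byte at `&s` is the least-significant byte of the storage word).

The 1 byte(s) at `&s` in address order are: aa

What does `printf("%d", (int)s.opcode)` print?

[0]=0xaa (little-endian) → word 0xaa
state [0+:5] = (word>>0) & 0x1f = 10
err [5+:1] = (word>>5) & 0x1 = 1
opcode [6+:2] = (word>>6) & 0x3 = 2  ←

2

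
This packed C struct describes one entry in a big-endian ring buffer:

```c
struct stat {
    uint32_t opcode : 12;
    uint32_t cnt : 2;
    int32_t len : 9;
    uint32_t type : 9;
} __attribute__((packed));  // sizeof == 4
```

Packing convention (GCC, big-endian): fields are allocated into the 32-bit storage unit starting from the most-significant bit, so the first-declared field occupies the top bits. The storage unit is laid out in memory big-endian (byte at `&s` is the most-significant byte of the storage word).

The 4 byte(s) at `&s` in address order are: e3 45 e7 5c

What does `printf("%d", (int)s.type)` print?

[0]=0xe3 [1]=0x45 [2]=0xe7 [3]=0x5c (big-endian) → word 0xe345e75c
opcode:12 @ bit 20 → (0xe345e75c>>20)&0xfff = 0xe34
cnt:2 @ bit 18 → (0xe345e75c>>18)&0x3 = 0x1
len:9 @ bit 9 → (0xe345e75c>>9)&0x1ff = 0xf3
type:9 @ bit 0 → (0xe345e75c>>0)&0x1ff = 0x15c  ←

348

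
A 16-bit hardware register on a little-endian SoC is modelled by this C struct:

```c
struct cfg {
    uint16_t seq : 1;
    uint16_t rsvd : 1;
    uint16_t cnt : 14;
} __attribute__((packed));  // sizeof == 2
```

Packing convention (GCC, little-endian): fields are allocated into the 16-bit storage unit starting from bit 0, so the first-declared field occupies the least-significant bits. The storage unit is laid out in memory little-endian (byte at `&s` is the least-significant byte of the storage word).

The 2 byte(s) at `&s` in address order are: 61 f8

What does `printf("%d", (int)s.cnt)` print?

[0]=0x61 [1]=0xf8 (little-endian) → word 0xf861
seq:1 @ bit 0 → (0xf861>>0)&0x1 = 0x1
rsvd:1 @ bit 1 → (0xf861>>1)&0x1 = 0x0
cnt:14 @ bit 2 → (0xf861>>2)&0x3fff = 0x3e18  ←

15896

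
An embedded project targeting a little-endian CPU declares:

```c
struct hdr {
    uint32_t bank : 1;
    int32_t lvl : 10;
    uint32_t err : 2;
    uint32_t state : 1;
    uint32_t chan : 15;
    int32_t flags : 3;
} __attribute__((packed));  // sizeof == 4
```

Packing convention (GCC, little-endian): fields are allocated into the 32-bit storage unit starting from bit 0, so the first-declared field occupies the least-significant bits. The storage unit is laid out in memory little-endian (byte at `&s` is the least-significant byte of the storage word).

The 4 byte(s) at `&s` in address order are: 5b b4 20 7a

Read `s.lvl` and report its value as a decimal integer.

[0]=0x5b [1]=0xb4 [2]=0x20 [3]=0x7a (little-endian) → word 0x7a20b45b
bank [0+:1] = (word>>0) & 0x1 = 1
lvl [1+:10] = (word>>1) & 0x3ff = 557  ←
err [11+:2] = (word>>11) & 0x3 = 2
state [13+:1] = (word>>13) & 0x1 = 1
chan [14+:15] = (word>>14) & 0x7fff = 26754
flags [29+:3] = (word>>29) & 0x7 = 3
lvl signed 10b, MSB=1: 557 - 1024 = -467

-467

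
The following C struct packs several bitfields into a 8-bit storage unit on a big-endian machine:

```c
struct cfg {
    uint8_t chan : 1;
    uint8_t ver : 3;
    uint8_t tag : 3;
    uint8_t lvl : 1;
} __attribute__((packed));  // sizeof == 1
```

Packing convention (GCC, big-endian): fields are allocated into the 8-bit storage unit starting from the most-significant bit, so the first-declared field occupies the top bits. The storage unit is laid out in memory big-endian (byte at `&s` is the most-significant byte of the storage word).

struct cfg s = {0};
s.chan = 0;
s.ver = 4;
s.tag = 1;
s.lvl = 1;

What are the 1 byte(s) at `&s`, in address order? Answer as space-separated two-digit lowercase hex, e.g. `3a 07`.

chan (1b) val=0 bits=0x0 at bit 7: 0x00
ver (3b) val=4 bits=0x4 at bit 4: 0x40
tag (3b) val=1 bits=0x1 at bit 1: 0x42
lvl (1b) val=1 bits=0x1 at bit 0: 0x43
word = 0x43 → big-endian bytes:
  [0]=0x43

43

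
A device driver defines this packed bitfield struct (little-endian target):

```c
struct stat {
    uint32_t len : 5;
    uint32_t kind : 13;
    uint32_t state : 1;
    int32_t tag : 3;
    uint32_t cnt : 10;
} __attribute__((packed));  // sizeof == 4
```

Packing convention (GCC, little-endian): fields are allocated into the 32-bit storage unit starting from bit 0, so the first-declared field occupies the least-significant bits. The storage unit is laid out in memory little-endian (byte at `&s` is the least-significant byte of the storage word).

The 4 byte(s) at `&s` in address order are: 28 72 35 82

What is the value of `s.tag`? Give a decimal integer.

[0]=0x28 [1]=0x72 [2]=0x35 [3]=0x82 (little-endian) → word 0x82357228
len [0+:5] = (word>>0) & 0x1f = 8
kind [5+:13] = (word>>5) & 0x1fff = 2961
state [18+:1] = (word>>18) & 0x1 = 1
tag [19+:3] = (word>>19) & 0x7 = 6  ←
cnt [22+:10] = (word>>22) & 0x3ff = 520
tag signed 3b, MSB=1: 6 - 8 = -2

-2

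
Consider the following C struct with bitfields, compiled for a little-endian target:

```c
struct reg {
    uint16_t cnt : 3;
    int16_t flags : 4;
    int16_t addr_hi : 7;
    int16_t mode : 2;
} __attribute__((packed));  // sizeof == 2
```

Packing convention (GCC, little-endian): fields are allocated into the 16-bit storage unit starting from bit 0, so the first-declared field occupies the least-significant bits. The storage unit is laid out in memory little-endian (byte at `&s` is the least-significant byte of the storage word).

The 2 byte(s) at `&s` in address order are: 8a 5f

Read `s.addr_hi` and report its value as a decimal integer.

63

[0]=0x8a [1]=0x5f (little-endian) → word 0x5f8a
cnt:3 @ bit 0 → (0x5f8a>>0)&0x7 = 0x2
flags:4 @ bit 3 → (0x5f8a>>3)&0xf = 0x1
addr_hi:7 @ bit 7 → (0x5f8a>>7)&0x7f = 0x3f  ←
mode:2 @ bit 14 → (0x5f8a>>14)&0x3 = 0x1
addr_hi signed 7b, MSB=0: value = 63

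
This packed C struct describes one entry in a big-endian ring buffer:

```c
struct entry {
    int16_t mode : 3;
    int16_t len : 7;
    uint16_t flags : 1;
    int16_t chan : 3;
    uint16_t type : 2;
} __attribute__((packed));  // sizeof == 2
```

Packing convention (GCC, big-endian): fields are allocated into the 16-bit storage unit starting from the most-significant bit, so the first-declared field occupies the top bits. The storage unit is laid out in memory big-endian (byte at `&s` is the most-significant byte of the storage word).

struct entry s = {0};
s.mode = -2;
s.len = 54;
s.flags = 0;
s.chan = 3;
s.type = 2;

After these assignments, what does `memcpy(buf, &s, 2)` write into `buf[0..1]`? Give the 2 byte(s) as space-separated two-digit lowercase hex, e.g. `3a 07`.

mode:3 = -2 → 0x6 << 13 → word 0xc000
len:7 = 54 → 0x36 << 6 → word 0xcd80
flags:1 = 0 → 0x0 << 5 → word 0xcd80
chan:3 = 3 → 0x3 << 2 → word 0xcd8c
type:2 = 2 → 0x2 << 0 → word 0xcd8e
word = 0xcd8e → big-endian bytes:
  [0]=0xcd  [1]=0x8e

cd 8e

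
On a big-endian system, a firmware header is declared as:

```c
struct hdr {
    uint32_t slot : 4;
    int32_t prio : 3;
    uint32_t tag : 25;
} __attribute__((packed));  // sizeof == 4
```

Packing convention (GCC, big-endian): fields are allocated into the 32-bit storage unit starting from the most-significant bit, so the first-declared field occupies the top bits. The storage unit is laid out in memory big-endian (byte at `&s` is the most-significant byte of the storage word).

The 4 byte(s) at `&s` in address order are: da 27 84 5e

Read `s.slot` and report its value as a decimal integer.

[0]=0xda [1]=0x27 [2]=0x84 [3]=0x5e (big-endian) → word 0xda27845e
slot:4 @ bit 28 → (0xda27845e>>28)&0xf = 0xd  ←
prio:3 @ bit 25 → (0xda27845e>>25)&0x7 = 0x5
tag:25 @ bit 0 → (0xda27845e>>0)&0x1ffffff = 0x27845e

13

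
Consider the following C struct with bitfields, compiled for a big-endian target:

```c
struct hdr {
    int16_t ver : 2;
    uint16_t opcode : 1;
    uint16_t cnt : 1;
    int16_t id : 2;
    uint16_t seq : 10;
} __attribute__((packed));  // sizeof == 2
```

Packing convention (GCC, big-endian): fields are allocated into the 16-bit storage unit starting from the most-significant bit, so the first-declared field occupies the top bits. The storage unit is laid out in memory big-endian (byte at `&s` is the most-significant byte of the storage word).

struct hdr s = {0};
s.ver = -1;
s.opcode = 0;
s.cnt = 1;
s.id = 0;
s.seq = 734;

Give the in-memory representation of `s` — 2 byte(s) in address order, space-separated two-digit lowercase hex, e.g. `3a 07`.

ver (2b) val=-1 bits=0x3 at bit 14: 0xc000
opcode (1b) val=0 bits=0x0 at bit 13: 0xc000
cnt (1b) val=1 bits=0x1 at bit 12: 0xd000
id (2b) val=0 bits=0x0 at bit 10: 0xd000
seq (10b) val=734 bits=0x2de at bit 0: 0xd2de
word = 0xd2de → big-endian bytes:
  [0]=0xd2  [1]=0xde

d2 de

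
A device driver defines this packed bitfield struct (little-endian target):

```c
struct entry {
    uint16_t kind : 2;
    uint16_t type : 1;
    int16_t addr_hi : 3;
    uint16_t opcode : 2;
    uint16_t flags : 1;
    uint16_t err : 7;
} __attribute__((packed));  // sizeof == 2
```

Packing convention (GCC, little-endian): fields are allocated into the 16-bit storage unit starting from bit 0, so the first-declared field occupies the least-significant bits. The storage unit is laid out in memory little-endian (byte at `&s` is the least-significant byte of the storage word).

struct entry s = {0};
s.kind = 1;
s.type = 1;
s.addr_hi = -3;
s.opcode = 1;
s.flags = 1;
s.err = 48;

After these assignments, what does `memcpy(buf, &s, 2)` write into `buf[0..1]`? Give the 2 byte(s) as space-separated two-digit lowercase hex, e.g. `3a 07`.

[0+:2] kind=1 & 0x3 = 0x1; word=0x0001
[2+:1] type=1 & 0x1 = 0x1; word=0x0005
[3+:3] addr_hi=-3 & 0x7 = 0x5; word=0x002d
[6+:2] opcode=1 & 0x3 = 0x1; word=0x006d
[8+:1] flags=1 & 0x1 = 0x1; word=0x016d
[9+:7] err=48 & 0x7f = 0x30; word=0x616d
word = 0x616d → little-endian bytes:
  [0]=0x6d  [1]=0x61

6d 61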